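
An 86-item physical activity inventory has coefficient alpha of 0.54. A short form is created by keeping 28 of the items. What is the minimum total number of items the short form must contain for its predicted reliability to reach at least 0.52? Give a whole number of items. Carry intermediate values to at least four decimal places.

Short-form reliability: n = 28/86 = 0.3256; r_28 = n·r/(1+(n−1)r) ≈ 0.2765
Length factor from the short form to reach 0.52: n' = 0.52(1 − 0.2765) / [0.2765(1 − 0.52)] ≈ 2.8347
Total items = 2.8347 × 28 = 79.37, rounded up to 80.

80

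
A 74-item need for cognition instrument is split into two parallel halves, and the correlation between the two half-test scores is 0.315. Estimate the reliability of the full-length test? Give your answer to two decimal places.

0.48

Each half is half the length of the full test, so the full test is n = 2 times a half.
r_full = 2(0.315) / (1 + 0.315)
       = 0.6300 / 1.3150 = 0.4791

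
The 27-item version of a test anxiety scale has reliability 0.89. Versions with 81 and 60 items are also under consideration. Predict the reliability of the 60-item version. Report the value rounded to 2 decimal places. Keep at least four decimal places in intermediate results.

0.95

The 81-item form is not needed; work directly from the 27-item form with n = 60/27 = 2.2222.
r_{60} = n·r / (1 + (n − 1)·r) = 1.9778 / 2.0878 ≈ 0.9473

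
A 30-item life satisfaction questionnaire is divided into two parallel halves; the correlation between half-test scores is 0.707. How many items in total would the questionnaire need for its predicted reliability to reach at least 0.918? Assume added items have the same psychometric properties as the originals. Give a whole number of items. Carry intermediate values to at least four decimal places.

70

r_full = 2(0.707)/(1 + 0.707) = 0.8284
n = r_tgt(1 − r_full) / [r_full(1 − r_tgt)] = 0.918 × 0.1716 / (0.8284 × 0.082) ≈ 2.3190
Required items = 2.3190 × 30 = 69.57, so 70 items.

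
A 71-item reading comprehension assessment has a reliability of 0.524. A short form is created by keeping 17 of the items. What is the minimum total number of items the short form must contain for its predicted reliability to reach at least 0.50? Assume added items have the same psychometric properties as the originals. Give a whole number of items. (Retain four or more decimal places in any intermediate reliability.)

65

First, r for the 17-item form: n = 17/71 = 0.2394, so r_17 = 0.2394·0.524/(1 + (0.2394 − 1)·0.524) = 0.2086
Then solve for n' with r_old = 0.2086, r_target = 0.50: n' = 0.50(1 − 0.2086)/[0.2086(1 − 0.50)] = 3.7939
Items = 3.7939 × 17 ≈ 64.50 → 65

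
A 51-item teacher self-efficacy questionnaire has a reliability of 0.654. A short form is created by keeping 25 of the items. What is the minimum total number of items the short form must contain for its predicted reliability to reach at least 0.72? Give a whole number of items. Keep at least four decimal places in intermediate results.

First, r for the 25-item form: n = 25/51 = 0.4902, so r_25 = 0.4902·0.654/(1 + (0.4902 − 1)·0.654) = 0.4809
Length factor from the short form to reach 0.72: n' = 0.72(1 − 0.4809) / [0.4809(1 − 0.72)] ≈ 2.7757
Items = 2.7757 × 25 ≈ 69.39 → 70

70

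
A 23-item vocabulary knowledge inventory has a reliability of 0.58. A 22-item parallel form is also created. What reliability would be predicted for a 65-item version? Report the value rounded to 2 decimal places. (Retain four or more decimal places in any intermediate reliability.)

Only the ratio of lengths matters: n = 65/23 = 2.8261
r_{65} = n·r / (1 + (n − 1)·r) = 1.6391 / 2.0591 ≈ 0.7960

0.80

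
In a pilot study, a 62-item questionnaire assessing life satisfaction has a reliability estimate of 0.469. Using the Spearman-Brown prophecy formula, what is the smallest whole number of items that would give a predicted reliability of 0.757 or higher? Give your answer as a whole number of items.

219

n = 0.757(1 − 0.469) / [0.469(1 − 0.757)]
  = 0.401967 / 0.113967 = 3.5270
3.5270 × 62 = 218.67 → 219 items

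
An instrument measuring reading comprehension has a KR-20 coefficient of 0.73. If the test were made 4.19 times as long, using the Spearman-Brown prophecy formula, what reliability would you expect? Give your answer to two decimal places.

0.92

By Spearman-Brown, r_new = n r / (1 + (n − 1) r).
r_new = (4.19 × 0.73) / (1 + (4.19 − 1) × 0.73)
     = 3.0587 / 3.3287 = 0.9189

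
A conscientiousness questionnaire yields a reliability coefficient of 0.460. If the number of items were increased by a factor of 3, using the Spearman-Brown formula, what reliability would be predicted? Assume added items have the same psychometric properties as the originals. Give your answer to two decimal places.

Spearman-Brown: r_new = n·r / (1 + (n − 1)·r)
r_new = (3 × 0.460) / (1 + (3 − 1) × 0.460)
     = 1.3800 / 1.9200 = 0.7188

0.72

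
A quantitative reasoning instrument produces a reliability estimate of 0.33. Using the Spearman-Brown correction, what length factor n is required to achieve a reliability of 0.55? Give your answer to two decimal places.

n = [0.55 × 0.67] / [0.33 × 0.45]
n = 0.3685 / 0.1485 ≈ 2.4815

2.48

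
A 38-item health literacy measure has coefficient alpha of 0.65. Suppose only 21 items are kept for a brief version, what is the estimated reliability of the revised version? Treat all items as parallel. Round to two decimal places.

n = 21/38 = 0.5526
Spearman-Brown: r_new = n·r / (1 + (n − 1)·r)
r_new = (0.5526 × 0.65) / (1 + (0.5526 − 1) × 0.65)
     = 0.3592 / 0.7092 = 0.5065

0.51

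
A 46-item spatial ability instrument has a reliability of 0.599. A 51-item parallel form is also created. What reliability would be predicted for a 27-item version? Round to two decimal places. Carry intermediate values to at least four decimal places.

The 51-item form is not needed; work directly from the 46-item form with n = 27/46 = 0.5870.
r_{27} = n·r / (1 + (n − 1)·r) = 0.3516 / 0.7526 ≈ 0.4672

0.47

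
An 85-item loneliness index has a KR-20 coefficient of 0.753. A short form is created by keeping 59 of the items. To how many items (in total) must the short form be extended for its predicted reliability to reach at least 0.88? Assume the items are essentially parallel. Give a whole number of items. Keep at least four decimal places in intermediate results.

205

Short-form reliability: n = 59/85 = 0.6941; r_59 = n·r/(1+(n−1)r) ≈ 0.6791
Length factor from the short form to reach 0.88: n' = 0.88(1 − 0.6791) / [0.6791(1 − 0.88)] ≈ 3.4653
Total items = 3.4653 × 59 = 204.45, rounded up to 205.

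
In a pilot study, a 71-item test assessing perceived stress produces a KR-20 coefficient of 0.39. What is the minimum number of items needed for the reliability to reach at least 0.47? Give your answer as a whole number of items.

Invert Spearman-Brown to solve for n:
n = r_target (1 − r_old) / [ r_old (1 − r_target) ]
n = [0.47 × 0.61] / [0.39 × 0.53]
n = 0.2867 / 0.2067 ≈ 1.3870
1.3870 × 71 = 98.48 → 99 items

99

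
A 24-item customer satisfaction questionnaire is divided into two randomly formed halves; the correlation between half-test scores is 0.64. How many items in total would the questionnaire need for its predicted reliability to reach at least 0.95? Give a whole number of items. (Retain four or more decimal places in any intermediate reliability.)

129

r_full = 2(0.64)/(1 + 0.64) = 0.7805
n = r_tgt(1 − r_full) / [r_full(1 − r_tgt)] = 0.95 × 0.2195 / (0.7805 × 0.05) ≈ 5.3434
Items = 5.3434 × 24 ≈ 128.24 → 129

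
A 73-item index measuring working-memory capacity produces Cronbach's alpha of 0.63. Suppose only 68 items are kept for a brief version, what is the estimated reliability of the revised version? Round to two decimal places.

The new length is 68/73 = 0.9315 times the old.
Apply the Spearman-Brown prophecy formula, r' = nr / [1 + (n − 1)r]:
r_new = (0.9315 × 0.63) / (1 + (0.9315 − 1) × 0.63)
     = 0.5868 / 0.9568 = 0.6133

0.61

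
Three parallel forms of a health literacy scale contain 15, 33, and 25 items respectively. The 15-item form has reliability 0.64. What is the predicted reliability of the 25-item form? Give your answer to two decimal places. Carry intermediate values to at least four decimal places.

The 33-item form is not needed; work directly from the 15-item form with n = 25/15 = 1.6667.
r_{25} = n·r / (1 + (n − 1)·r) = 1.0667 / 1.4267 ≈ 0.7477

0.75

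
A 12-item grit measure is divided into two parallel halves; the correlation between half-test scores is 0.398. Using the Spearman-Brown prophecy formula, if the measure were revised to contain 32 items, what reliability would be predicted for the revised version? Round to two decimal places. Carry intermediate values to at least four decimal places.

0.78

Spearman-Brown correction (n = 2): r_full = 2·0.398/(1 + 0.398) = 0.5694
Then adjust to 32 items: n = 32/12 = 2.6667
r_new = n·r_full / (1 + (n − 1)·r_full) = 1.5184 / 1.9490 ≈ 0.7791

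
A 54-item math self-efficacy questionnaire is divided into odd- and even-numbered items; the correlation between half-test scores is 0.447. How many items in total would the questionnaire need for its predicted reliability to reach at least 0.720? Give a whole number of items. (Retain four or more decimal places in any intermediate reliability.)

86

Corrected full-test reliability: r_full = 2 × 0.447 / (1 + 0.447) ≈ 0.6178
Solve Spearman-Brown for n: n = 0.720(1 − 0.6178) / [0.6178(1 − 0.720)] = 1.5908
Required items = 1.5908 × 54 = 85.90, so 86 items.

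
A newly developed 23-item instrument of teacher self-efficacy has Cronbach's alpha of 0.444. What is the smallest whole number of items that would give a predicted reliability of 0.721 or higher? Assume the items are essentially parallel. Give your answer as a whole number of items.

n = 0.721 × (1 − 0.444) / [ 0.444 × (1 − 0.721) ]
n = 0.400876 / 0.123876 ≈ 3.2361
Items needed = n × 23 = 3.2361 × 23 ≈ 74.43 → round up to 75

75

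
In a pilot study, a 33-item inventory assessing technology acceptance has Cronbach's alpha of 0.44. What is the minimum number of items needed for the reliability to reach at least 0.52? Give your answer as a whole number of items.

n = 0.52(1 − 0.44) / [0.44(1 − 0.52)]
n = 0.2912 / 0.2112 ≈ 1.3788
Items needed = n × 33 = 1.3788 × 33 ≈ 45.50 → round up to 46

46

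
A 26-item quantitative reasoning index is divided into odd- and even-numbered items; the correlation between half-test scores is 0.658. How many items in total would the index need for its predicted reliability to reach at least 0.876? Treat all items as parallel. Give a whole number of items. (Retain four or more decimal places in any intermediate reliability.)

48

r_full = 2(0.658)/(1 + 0.658) = 0.7937
n = r_tgt(1 − r_full) / [r_full(1 − r_tgt)] = 0.876 × 0.2063 / (0.7937 × 0.124) ≈ 1.8362
Items = 1.8362 × 26 ≈ 47.74 → 48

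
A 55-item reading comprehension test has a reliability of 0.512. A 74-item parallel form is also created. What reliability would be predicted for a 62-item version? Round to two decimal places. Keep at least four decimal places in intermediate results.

The 74-item form is not needed; work directly from the 55-item form with n = 62/55 = 1.1273.
r_{62} = n·r / (1 + (n − 1)·r) = 0.5772 / 1.0652 ≈ 0.5419

0.54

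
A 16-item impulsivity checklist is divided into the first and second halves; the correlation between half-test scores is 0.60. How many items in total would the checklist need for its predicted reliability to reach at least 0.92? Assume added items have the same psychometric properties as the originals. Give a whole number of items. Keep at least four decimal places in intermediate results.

r_full = 2(0.60)/(1 + 0.60) = 0.7500
n = r_tgt(1 − r_full) / [r_full(1 − r_tgt)] = 0.92 × 0.2500 / (0.7500 × 0.08) ≈ 3.8333
Items = 3.8333 × 16 ≈ 61.33 → 62

62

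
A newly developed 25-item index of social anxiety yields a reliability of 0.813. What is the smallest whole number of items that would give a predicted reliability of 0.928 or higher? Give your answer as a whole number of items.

75

n = [0.928 × 0.187] / [0.813 × 0.072]
  = 0.173536 / 0.058536 = 2.9646
2.9646 × 25 = 74.11 → 75 items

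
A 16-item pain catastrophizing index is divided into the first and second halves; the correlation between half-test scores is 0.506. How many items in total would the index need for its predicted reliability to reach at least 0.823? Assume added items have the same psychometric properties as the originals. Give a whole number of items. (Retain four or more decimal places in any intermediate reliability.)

37

r_full = 2(0.506)/(1 + 0.506) = 0.6720
n = r_tgt(1 − r_full) / [r_full(1 − r_tgt)] = 0.823 × 0.3280 / (0.6720 × 0.177) ≈ 2.2695
Items = 2.2695 × 16 ≈ 36.31 → 37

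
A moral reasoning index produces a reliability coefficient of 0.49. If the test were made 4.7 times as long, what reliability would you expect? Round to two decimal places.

Apply the Spearman-Brown prophecy formula, r' = nr / [1 + (n − 1)r]:
r_new = 4.7·0.49 / [1 + (4.7 − 1)·0.49]
r_new = 2.3030 / 2.8130 ≈ 0.8187

0.82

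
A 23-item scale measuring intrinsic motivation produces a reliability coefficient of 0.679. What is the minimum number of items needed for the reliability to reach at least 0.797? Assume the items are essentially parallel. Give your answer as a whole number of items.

n = 0.797 × (1 − 0.679) / [ 0.679 × (1 − 0.797) ]
n = 0.255837 / 0.137837 ≈ 1.8561
So the test needs 1.8561 × 23 ≈ 42.69 items; rounding up, 43.

43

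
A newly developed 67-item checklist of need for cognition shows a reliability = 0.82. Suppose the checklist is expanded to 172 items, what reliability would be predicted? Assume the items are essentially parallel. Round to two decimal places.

0.92

n = 172/67 = 2.5672
Apply the Spearman-Brown prophecy formula, r' = nr / [1 + (n − 1)r]:
r_new = 2.5672·0.82 / [1 + (2.5672 − 1)·0.82]
r_new = 2.1051 / 2.2851 ≈ 0.9212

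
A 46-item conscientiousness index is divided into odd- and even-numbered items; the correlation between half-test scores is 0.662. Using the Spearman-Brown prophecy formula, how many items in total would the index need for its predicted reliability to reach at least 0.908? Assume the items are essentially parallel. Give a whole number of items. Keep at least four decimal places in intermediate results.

116

r_full = 2(0.662)/(1 + 0.662) = 0.7966
Solve Spearman-Brown for n: n = 0.908(1 − 0.7966) / [0.7966(1 − 0.908)] = 2.5200
Required items = 2.5200 × 46 = 115.92, so 116 items.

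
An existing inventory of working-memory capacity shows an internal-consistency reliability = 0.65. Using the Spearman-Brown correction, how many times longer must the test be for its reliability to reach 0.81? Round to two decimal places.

2.30

Rearranging the Spearman-Brown formula for n,
n = r_target (1 − r_old) / [ r_old (1 − r_target) ]
n = 0.81 × (1 − 0.65) / [ 0.65 × (1 − 0.81) ]
  = 0.2835 / 0.1235 = 2.2955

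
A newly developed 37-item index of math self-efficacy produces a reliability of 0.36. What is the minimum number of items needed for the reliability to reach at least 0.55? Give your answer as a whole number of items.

81

n = 0.55 × (1 − 0.36) / [ 0.36 × (1 − 0.55) ]
  = 0.3520 / 0.1620 = 2.1728
2.1728 × 37 = 80.39 → 81 items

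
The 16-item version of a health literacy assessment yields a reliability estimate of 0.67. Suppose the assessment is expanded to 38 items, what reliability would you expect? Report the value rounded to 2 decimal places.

The new length is 38/16 = 2.375 times the old.
Spearman-Brown: r_new = n·r / (1 + (n − 1)·r)
r_new = 2.375·0.67 / [1 + (2.375 − 1)·0.67]
     = 1.5913 / 1.9213 = 0.8282

0.83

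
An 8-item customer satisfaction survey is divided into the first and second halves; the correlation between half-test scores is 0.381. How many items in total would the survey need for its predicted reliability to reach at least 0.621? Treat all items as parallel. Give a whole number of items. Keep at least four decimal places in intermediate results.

Corrected full-test reliability: r_full = 2 × 0.381 / (1 + 0.381) ≈ 0.5518
n = r_tgt(1 − r_full) / [r_full(1 − r_tgt)] = 0.621 × 0.4482 / (0.5518 × 0.379) ≈ 1.3309
Items = 1.3309 × 8 ≈ 10.65 → 11

11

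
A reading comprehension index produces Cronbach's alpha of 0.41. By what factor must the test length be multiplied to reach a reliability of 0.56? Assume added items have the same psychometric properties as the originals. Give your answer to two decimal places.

1.83

n = 0.56(1 − 0.41) / [0.41(1 − 0.56)]
n = 0.3304 / 0.1804 ≈ 1.8315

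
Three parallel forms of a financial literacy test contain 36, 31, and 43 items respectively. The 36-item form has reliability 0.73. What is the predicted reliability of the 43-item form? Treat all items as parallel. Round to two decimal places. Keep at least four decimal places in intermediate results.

0.76

The 31-item form is not needed; work directly from the 36-item form with n = 43/36 = 1.1944.
r_{43} = n·r / (1 + (n − 1)·r) = 0.8719 / 1.1419 ≈ 0.7636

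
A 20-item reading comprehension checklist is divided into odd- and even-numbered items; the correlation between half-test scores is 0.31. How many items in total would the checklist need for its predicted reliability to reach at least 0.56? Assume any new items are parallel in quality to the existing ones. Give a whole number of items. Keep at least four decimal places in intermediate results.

r_full = 2(0.31)/(1 + 0.31) = 0.4733
n = r_tgt(1 − r_full) / [r_full(1 − r_tgt)] = 0.56 × 0.5267 / (0.4733 × 0.44) ≈ 1.4163
Items = 1.4163 × 20 ≈ 28.33 → 29

29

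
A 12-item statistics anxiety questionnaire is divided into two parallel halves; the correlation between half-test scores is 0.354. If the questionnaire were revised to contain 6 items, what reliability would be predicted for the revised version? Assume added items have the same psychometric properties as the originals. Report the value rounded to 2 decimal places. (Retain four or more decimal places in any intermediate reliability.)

First correct the split-half correlation to full-test reliability: r_full = 2 × 0.354 / (1 + 0.354) ≈ 0.5229
Length factor from 12 to 6 items: n = 6/12 = 0.5000
r_new = n·r_full / (1 + (n − 1)·r_full) = 0.2615 / 0.7386 ≈ 0.3540

0.35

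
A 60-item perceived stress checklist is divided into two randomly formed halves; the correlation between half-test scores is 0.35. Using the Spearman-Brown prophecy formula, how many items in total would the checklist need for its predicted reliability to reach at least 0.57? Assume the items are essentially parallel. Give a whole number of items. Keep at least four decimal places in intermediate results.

r_full = 2(0.35)/(1 + 0.35) = 0.5185
n = r_tgt(1 − r_full) / [r_full(1 − r_tgt)] = 0.57 × 0.4815 / (0.5185 × 0.43) ≈ 1.2310
Items = 1.2310 × 60 ≈ 73.86 → 74

74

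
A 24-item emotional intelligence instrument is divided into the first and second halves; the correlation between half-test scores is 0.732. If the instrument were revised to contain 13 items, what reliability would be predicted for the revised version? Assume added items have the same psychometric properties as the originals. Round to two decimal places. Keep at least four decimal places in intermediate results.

0.75

First correct the split-half correlation to full-test reliability: r_full = 2 × 0.732 / (1 + 0.732) ≈ 0.8453
Length factor from 24 to 13 items: n = 13/24 = 0.5417
r_new = n·r_full / (1 + (n − 1)·r_full) = 0.4579 / 0.6126 ≈ 0.7475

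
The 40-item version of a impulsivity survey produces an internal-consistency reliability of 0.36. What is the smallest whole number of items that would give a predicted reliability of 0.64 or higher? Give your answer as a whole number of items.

127

n = [0.64 × 0.64] / [0.36 × 0.36]
  = 0.4096 / 0.1296 = 3.1605
Items needed = n × 40 = 3.1605 × 40 ≈ 126.42 → round up to 127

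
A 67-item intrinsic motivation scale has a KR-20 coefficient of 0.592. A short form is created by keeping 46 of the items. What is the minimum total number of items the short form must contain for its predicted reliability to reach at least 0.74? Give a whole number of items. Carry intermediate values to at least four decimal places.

132

First, r for the 46-item form: n = 46/67 = 0.6866, so r_46 = 0.6866·0.592/(1 + (0.6866 − 1)·0.592) = 0.4991
Then solve for n' with r_old = 0.4991, r_target = 0.74: n' = 0.74(1 − 0.4991)/[0.4991(1 − 0.74)] = 2.8564
Items = 2.8564 × 46 ≈ 131.39 → 132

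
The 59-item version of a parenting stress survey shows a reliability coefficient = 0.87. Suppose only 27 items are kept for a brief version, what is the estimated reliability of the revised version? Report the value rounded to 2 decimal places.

0.75

Length ratio n = 27/59 = 0.4576
r_new = 0.4576·0.87 / [1 + (0.4576 − 1)·0.87]
     = 0.3981 / 0.5281 = 0.7538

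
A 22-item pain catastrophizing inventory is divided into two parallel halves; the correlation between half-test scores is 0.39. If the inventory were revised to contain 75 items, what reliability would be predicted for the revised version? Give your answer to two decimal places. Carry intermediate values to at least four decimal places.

0.81

First correct the split-half correlation to full-test reliability: r_full = 2 × 0.39 / (1 + 0.39) ≈ 0.5612
Length factor from 22 to 75 items: n = 75/22 = 3.4091
r_new = n·r_full / (1 + (n − 1)·r_full) = 1.9132 / 2.3520 ≈ 0.8134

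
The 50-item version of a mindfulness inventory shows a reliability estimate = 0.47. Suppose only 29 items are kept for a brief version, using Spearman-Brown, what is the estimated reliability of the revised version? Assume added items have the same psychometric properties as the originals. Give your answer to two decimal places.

0.34

n = 29/50 = 0.58
r_new = 0.58·0.47 / [1 + (0.58 − 1)·0.47]
     = 0.2726 / 0.8026 = 0.3396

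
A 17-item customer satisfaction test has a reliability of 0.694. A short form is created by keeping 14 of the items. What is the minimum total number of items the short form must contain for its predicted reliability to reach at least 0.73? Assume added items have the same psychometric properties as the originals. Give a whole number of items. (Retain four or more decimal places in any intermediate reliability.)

21

First, r for the 14-item form: n = 14/17 = 0.8235, so r_14 = 0.8235·0.694/(1 + (0.8235 − 1)·0.694) = 0.6513
Then solve for n' with r_old = 0.6513, r_target = 0.73: n' = 0.73(1 − 0.6513)/[0.6513(1 − 0.73)] = 1.4475
Total items = 1.4475 × 14 = 20.27, rounded up to 21.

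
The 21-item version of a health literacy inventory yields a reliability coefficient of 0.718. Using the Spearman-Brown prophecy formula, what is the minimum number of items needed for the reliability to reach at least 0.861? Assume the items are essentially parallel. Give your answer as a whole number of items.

Spearman-Brown solved for the length factor n:
n = r_target (1 − r_old) / [ r_old (1 − r_target) ]
n = 0.861(1 − 0.718) / [0.718(1 − 0.861)]
  = 0.242802 / 0.099802 = 2.4328
2.4328 × 21 = 51.09 → 52 items

52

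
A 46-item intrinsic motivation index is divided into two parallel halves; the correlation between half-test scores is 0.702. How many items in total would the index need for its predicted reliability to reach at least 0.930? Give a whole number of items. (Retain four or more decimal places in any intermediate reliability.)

Corrected full-test reliability: r_full = 2 × 0.702 / (1 + 0.702) ≈ 0.8249
Solve Spearman-Brown for n: n = 0.930(1 − 0.8249) / [0.8249(1 − 0.930)] = 2.8201
Items = 2.8201 × 46 ≈ 129.72 → 130

130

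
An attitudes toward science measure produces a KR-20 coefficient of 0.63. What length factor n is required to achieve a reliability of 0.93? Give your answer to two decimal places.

7.80

Invert Spearman-Brown to solve for n:
n = r_target (1 − r_old) / [ r_old (1 − r_target) ]
n = 0.93(1 − 0.63) / [0.63(1 − 0.93)]
  = 0.3441 / 0.0441 = 7.8027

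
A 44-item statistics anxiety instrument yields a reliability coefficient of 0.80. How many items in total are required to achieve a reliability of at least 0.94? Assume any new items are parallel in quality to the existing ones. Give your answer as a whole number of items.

n = 0.94(1 − 0.80) / [0.80(1 − 0.94)]
  = 0.1880 / 0.0480 = 3.9167
3.9167 × 44 = 172.33 → 173 items

173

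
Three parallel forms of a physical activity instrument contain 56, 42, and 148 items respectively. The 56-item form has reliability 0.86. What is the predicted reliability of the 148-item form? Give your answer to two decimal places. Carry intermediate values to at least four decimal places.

0.94

Only the ratio of lengths matters: n = 148/56 = 2.6429
r_{148} = n·r / (1 + (n − 1)·r) = 2.2729 / 2.4129 ≈ 0.9420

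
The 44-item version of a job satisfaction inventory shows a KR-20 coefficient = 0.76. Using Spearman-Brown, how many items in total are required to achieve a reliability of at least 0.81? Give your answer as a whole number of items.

60

n = 0.81 × (1 − 0.76) / [ 0.76 × (1 − 0.81) ]
n = 0.1944 / 0.1444 ≈ 1.3463
1.3463 × 44 = 59.24 → 60 items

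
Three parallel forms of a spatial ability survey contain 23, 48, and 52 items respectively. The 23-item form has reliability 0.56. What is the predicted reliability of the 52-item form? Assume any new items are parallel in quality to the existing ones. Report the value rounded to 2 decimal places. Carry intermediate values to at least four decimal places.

The 48-item form is not needed; work directly from the 23-item form with n = 52/23 = 2.2609.
r_{52} = n·r / (1 + (n − 1)·r) = 1.2661 / 1.7061 ≈ 0.7421

0.74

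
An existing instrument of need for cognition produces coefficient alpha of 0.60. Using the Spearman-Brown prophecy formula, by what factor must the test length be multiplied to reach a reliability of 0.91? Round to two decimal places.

Spearman-Brown solved for the length factor n:
n = r*(1 − r) / [ r (1 − r*) ]
n = 0.91 × (1 − 0.60) / [ 0.60 × (1 − 0.91) ]
  = 0.3640 / 0.0540 = 6.7407

6.74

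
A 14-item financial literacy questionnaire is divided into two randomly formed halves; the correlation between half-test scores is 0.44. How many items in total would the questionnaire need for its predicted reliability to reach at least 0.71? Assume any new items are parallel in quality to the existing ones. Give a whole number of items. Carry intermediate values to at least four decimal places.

Corrected full-test reliability: r_full = 2 × 0.44 / (1 + 0.44) ≈ 0.6111
Solve Spearman-Brown for n: n = 0.71(1 − 0.6111) / [0.6111(1 − 0.71)] = 1.5581
Items = 1.5581 × 14 ≈ 21.81 → 22

22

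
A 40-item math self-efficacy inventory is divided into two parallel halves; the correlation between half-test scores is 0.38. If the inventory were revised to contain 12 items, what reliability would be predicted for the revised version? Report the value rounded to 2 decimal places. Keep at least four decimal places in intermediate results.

First correct the split-half correlation to full-test reliability: r_full = 2 × 0.38 / (1 + 0.38) ≈ 0.5507
Length factor from 40 to 12 items: n = 12/40 = 0.3000
r_new = n·r_full / (1 + (n − 1)·r_full) = 0.1652 / 0.6145 ≈ 0.2688

0.27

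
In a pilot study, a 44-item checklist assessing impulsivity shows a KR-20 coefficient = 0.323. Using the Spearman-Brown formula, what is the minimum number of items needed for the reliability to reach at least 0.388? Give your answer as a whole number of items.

Invert Spearman-Brown to solve for n:
n = r_target (1 − r_old) / [ r_old (1 − r_target) ]
n = 0.388(1 − 0.323) / [0.323(1 − 0.388)]
n = 0.262676 / 0.197676 ≈ 1.3288
So the test needs 1.3288 × 44 ≈ 58.47 items; rounding up, 59.

59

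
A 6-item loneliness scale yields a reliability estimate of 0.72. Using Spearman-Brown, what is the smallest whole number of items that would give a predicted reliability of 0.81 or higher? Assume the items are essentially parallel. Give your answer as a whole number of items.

Spearman-Brown solved for the length factor n:
n = r*(1 − r) / [ r (1 − r*) ]
n = 0.81(1 − 0.72) / [0.72(1 − 0.81)]
n = 0.2268 / 0.1368 ≈ 1.6579
Items needed = n × 6 = 1.6579 × 6 ≈ 9.95 → round up to 10

10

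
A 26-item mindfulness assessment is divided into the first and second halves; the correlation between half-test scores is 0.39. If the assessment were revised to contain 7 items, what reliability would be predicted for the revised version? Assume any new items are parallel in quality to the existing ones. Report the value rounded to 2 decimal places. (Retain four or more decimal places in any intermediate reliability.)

Spearman-Brown correction (n = 2): r_full = 2·0.39/(1 + 0.39) = 0.5612
Then adjust to 7 items: n = 7/26 = 0.2692
r_new = n·r_full / (1 + (n − 1)·r_full) = 0.1511 / 0.5899 ≈ 0.2561

0.26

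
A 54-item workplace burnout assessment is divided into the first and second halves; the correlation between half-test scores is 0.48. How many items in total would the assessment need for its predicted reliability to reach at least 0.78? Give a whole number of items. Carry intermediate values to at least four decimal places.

104

Corrected full-test reliability: r_full = 2 × 0.48 / (1 + 0.48) ≈ 0.6486
Solve Spearman-Brown for n: n = 0.78(1 − 0.6486) / [0.6486(1 − 0.78)] = 1.9209
Required items = 1.9209 × 54 = 103.73, so 104 items.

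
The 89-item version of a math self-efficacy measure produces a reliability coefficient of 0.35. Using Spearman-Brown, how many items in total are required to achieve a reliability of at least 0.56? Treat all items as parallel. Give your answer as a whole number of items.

Spearman-Brown solved for the length factor n:
n = r*(1 − r) / [ r (1 − r*) ]
n = [0.56 × 0.65] / [0.35 × 0.44]
  = 0.3640 / 0.1540 = 2.3636
So the test needs 2.3636 × 89 ≈ 210.36 items; rounding up, 211.

211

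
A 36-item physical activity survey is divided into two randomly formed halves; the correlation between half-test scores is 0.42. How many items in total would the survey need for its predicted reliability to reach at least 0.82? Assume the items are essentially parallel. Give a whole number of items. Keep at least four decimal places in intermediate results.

Corrected full-test reliability: r_full = 2 × 0.42 / (1 + 0.42) ≈ 0.5915
Solve Spearman-Brown for n: n = 0.82(1 − 0.5915) / [0.5915(1 − 0.82)] = 3.1461
Items = 3.1461 × 36 ≈ 113.26 → 114

114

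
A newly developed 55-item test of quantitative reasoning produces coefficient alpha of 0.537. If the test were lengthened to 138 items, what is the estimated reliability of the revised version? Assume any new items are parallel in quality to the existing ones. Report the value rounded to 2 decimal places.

0.74

The new length is 138/55 = 2.5091 times the old.
Apply the Spearman-Brown prophecy formula, r' = nr / [1 + (n − 1)r]:
r_new = (2.5091 × 0.537) / (1 + (2.5091 − 1) × 0.537)
     = 1.3474 / 1.8104 = 0.7443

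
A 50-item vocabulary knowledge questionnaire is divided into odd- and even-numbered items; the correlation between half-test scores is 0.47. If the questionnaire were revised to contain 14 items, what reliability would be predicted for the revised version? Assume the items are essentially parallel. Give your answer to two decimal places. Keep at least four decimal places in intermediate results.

Spearman-Brown correction (n = 2): r_full = 2·0.47/(1 + 0.47) = 0.6395
Length factor from 50 to 14 items: n = 14/50 = 0.2800
r_new = n·r_full / (1 + (n − 1)·r_full) = 0.1791 / 0.5396 ≈ 0.3319

0.33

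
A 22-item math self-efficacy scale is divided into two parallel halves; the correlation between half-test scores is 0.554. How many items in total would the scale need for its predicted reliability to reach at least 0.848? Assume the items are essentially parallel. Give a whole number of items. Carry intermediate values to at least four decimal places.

50

r_full = 2(0.554)/(1 + 0.554) = 0.7130
Solve Spearman-Brown for n: n = 0.848(1 − 0.7130) / [0.7130(1 − 0.848)] = 2.2457
Items = 2.2457 × 22 ≈ 49.41 → 50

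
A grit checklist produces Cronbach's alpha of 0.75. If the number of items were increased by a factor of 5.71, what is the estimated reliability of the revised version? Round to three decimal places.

Apply the Spearman-Brown prophecy formula, r' = nr / [1 + (n − 1)r]:
r_new = (5.71 × 0.75) / (1 + (5.71 − 1) × 0.75)
r_new = 4.2825 / 4.5325 ≈ 0.9448

0.945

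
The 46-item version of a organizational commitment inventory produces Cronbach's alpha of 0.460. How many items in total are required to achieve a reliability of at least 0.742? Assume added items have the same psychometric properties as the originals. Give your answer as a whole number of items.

n = 0.742 × (1 − 0.460) / [ 0.460 × (1 − 0.742) ]
n = 0.400680 / 0.118680 ≈ 3.3761
Items needed = n × 46 = 3.3761 × 46 ≈ 155.30 → round up to 156

156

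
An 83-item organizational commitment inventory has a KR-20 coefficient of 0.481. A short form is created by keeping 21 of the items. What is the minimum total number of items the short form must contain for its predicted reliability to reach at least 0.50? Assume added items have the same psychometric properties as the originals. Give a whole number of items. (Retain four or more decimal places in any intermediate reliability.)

Short-form reliability: n = 21/83 = 0.2530; r_21 = n·r/(1+(n−1)r) ≈ 0.1899
Then solve for n' with r_old = 0.1899, r_target = 0.50: n' = 0.50(1 − 0.1899)/[0.1899(1 − 0.50)] = 4.2659
Items = 4.2659 × 21 ≈ 89.58 → 90

90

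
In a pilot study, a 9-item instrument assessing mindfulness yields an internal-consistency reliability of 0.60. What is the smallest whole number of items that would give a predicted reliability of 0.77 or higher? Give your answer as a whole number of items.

21

Rearranging the Spearman-Brown formula for n,
n = r*(1 − r) / [ r (1 − r*) ]
n = 0.77 × (1 − 0.60) / [ 0.60 × (1 − 0.77) ]
n = 0.3080 / 0.1380 ≈ 2.2319
So the test needs 2.2319 × 9 ≈ 20.09 items; rounding up, 21.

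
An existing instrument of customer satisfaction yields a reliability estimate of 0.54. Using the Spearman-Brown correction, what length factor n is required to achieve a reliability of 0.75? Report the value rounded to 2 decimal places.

2.56

Rearranging the Spearman-Brown formula for n,
n = r*(1 − r) / [ r (1 − r*) ]
n = [0.75 × 0.46] / [0.54 × 0.25]
  = 0.3450 / 0.1350 = 2.5556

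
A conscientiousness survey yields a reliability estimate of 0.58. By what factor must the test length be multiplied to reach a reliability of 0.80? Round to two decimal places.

2.90

Spearman-Brown solved for the length factor n:
n = r*(1 − r) / [ r (1 − r*) ]
n = 0.80(1 − 0.58) / [0.58(1 − 0.80)]
  = 0.3360 / 0.1160 = 2.8966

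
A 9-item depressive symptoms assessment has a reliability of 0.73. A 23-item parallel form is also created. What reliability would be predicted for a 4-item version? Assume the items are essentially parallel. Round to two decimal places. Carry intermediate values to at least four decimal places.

Only the ratio of lengths matters: n = 4/9 = 0.4444
r_{4} = n·r / (1 + (n − 1)·r) = 0.3244 / 0.5944 ≈ 0.5458

0.55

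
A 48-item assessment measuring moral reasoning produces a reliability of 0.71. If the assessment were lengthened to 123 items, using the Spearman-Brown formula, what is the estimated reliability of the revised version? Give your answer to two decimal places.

0.86

The new length is 123/48 = 2.5625 times the old.
r_new = 2.5625·0.71 / [1 + (2.5625 − 1)·0.71]
r_new = 1.8194 / 2.1094 ≈ 0.8625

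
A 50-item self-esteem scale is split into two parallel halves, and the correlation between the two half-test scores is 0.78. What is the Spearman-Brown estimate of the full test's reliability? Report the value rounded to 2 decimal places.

Apply the Spearman-Brown correction with n = 2:
r_full = 2(0.78) / (1 + 0.78)
       = 1.5600 / 1.7800 = 0.8764

0.88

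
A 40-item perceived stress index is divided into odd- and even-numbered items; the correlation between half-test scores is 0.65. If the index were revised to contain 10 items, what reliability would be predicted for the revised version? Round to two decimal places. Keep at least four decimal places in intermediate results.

0.48

Spearman-Brown correction (n = 2): r_full = 2·0.65/(1 + 0.65) = 0.7879
Length factor from 40 to 10 items: n = 10/40 = 0.2500
r_new = n·r_full / (1 + (n − 1)·r_full) = 0.1970 / 0.4091 ≈ 0.4815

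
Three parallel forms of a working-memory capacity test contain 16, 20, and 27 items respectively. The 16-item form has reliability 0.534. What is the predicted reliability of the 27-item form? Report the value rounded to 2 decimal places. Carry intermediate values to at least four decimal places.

0.66

The 20-item form is not needed; work directly from the 16-item form with n = 27/16 = 1.6875.
r_{27} = n·r / (1 + (n − 1)·r) = 0.9011 / 1.3671 ≈ 0.6591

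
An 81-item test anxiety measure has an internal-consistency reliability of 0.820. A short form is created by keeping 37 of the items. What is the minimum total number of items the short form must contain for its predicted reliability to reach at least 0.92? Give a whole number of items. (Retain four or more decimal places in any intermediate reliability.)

205

First, r for the 37-item form: n = 37/81 = 0.4568, so r_37 = 0.4568·0.820/(1 + (0.4568 − 1)·0.820) = 0.6754
Then solve for n' with r_old = 0.6754, r_target = 0.92: n' = 0.92(1 − 0.6754)/[0.6754(1 − 0.92)] = 5.5269
Total items = 5.5269 × 37 = 204.50, rounded up to 205.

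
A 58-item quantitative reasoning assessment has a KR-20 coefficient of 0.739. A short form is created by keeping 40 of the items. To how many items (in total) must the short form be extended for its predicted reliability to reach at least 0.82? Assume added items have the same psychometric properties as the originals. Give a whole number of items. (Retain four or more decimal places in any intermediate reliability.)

94

Short-form reliability: n = 40/58 = 0.6897; r_40 = n·r/(1+(n−1)r) ≈ 0.6613
Then solve for n' with r_old = 0.6613, r_target = 0.82: n' = 0.82(1 − 0.6613)/[0.6613(1 − 0.82)] = 2.3332
Items = 2.3332 × 40 ≈ 93.33 → 94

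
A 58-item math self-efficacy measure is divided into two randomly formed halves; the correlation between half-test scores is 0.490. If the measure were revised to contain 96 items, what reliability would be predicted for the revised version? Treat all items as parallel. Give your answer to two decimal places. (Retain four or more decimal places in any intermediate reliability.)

Full-test reliability from the split-half r: r_full = 2(0.490)/(1 + 0.490) = 0.6577
Then adjust to 96 items: n = 96/58 = 1.6552
r_new = n·r_full / (1 + (n − 1)·r_full) = 1.0886 / 1.4309 ≈ 0.7608

0.76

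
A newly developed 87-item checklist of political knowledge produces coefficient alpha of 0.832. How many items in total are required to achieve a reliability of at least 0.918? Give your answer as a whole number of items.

n = [0.918 × 0.168] / [0.832 × 0.082]
n = 0.154224 / 0.068224 ≈ 2.2606
Items needed = n × 87 = 2.2606 × 87 ≈ 196.67 → round up to 197

197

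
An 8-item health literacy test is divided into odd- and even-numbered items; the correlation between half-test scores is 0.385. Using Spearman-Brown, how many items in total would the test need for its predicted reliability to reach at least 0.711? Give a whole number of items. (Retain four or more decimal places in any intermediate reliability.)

16

Corrected full-test reliability: r_full = 2 × 0.385 / (1 + 0.385) ≈ 0.5560
n = r_tgt(1 − r_full) / [r_full(1 − r_tgt)] = 0.711 × 0.4440 / (0.5560 × 0.289) ≈ 1.9646
Items = 1.9646 × 8 ≈ 15.72 → 16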